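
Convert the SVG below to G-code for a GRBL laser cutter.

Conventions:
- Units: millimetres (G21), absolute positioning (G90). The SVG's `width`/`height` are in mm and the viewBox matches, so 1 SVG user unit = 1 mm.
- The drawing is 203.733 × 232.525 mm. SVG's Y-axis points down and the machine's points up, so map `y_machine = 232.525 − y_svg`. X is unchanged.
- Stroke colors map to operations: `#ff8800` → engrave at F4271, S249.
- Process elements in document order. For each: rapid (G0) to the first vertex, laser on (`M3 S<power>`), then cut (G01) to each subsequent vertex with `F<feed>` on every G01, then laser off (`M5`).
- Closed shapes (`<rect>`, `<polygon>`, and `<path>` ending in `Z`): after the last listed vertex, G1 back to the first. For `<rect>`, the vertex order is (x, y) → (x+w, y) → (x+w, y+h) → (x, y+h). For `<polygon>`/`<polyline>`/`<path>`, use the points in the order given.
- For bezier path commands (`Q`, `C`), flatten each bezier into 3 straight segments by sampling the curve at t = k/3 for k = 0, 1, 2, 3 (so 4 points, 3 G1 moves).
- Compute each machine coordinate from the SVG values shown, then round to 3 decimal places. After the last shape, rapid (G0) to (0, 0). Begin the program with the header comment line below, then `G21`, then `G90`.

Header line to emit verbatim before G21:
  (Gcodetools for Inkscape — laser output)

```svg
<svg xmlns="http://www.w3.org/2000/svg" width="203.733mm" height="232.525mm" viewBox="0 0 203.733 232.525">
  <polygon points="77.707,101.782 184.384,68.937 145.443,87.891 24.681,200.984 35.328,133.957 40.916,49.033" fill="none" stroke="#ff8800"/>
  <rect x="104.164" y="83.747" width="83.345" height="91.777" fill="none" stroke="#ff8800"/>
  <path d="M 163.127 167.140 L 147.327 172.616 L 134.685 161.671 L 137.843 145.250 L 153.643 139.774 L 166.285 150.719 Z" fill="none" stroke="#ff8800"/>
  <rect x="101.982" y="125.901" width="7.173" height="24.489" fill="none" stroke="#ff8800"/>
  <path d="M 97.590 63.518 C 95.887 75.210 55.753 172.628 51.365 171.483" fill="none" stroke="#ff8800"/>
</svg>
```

(Gcodetools for Inkscape — laser output)
G21
G90
G0 X77.707 Y130.743
M3 S249
G01 X184.384 Y163.588 F4271
G01 X145.443 Y144.634 F4271
G01 X24.681 Y31.541 F4271
G01 X35.328 Y98.568 F4271
G01 X40.916 Y183.492 F4271
G01 X77.707 Y130.743 F4271
M5
G0 X104.164 Y148.778
M3 S249
G01 X187.509 Y148.778 F4271
G01 X187.509 Y57.001 F4271
G01 X104.164 Y57.001 F4271
G01 X104.164 Y148.778 F4271
M5
G0 X163.127 Y65.385
M3 S249
G01 X147.327 Y59.909 F4271
G01 X134.685 Y70.854 F4271
G01 X137.843 Y87.275 F4271
G01 X153.643 Y92.751 F4271
G01 X166.285 Y81.806 F4271
G01 X163.127 Y65.385 F4271
M5
G0 X101.982 Y106.624
M3 S249
G01 X109.155 Y106.624 F4271
G01 X109.155 Y82.135 F4271
G01 X101.982 Y82.135 F4271
G01 X101.982 Y106.624 F4271
M5
G0 X97.590 Y169.007
M3 S249
G01 X85.824 Y135.565 F4271
G01 X64.921 Y85.926 F4271
G01 X51.365 Y61.042 F4271
M5
G0 X0.000 Y0.000

viewBox `0 0 203.733 232.525` with mm width/height → 1 unit = 1 mm. Flip: y_m = 232.525 − y_svg.

**Shape 1** — `<polygon>` closed polygon, stroke `#ff8800` → engrave (S249, F4271). Machine vertices: (77.707,130.743) → (184.384,163.588) → (145.443,144.634) → (24.681,31.541) → (35.328,98.568) → (40.916,183.492) → (77.707,130.743). Closed: final G1 returns to the first vertex.

**Shape 2** — `<rect>` rectangle, stroke `#ff8800` → engrave (S249, F4271). Machine vertices: (104.164,148.778) → (187.509,148.778) → (187.509,57.001) → (104.164,57.001) → (104.164,148.778). Closed: final G1 returns to the first vertex.

**Shape 3** — `<path>` regular polygon, stroke `#ff8800` → engrave (S249, F4271). Machine vertices: (163.127,65.385) → (147.327,59.909) → (134.685,70.854) → (137.843,87.275) → (153.643,92.751) → (166.285,81.806) → (163.127,65.385). Closed: final G1 returns to the first vertex.

**Shape 4** — `<rect>` rectangle, stroke `#ff8800` → engrave (S249, F4271). Machine vertices: (101.982,106.624) → (109.155,106.624) → (109.155,82.135) → (101.982,82.135) → (101.982,106.624). Closed: final G1 returns to the first vertex.

**Shape 5** — `<path>` cubic bezier, stroke `#ff8800` → engrave (S249, F4271). Control points (SVG): P0=(97.590,63.518), P1=(95.887,75.210), P2=(55.753,172.628), P3=(51.365,171.483); sampled at t=k/3. Machine vertices: (97.590,169.007) → (85.824,135.565) → (64.921,85.926) → (51.365,61.042). Open path.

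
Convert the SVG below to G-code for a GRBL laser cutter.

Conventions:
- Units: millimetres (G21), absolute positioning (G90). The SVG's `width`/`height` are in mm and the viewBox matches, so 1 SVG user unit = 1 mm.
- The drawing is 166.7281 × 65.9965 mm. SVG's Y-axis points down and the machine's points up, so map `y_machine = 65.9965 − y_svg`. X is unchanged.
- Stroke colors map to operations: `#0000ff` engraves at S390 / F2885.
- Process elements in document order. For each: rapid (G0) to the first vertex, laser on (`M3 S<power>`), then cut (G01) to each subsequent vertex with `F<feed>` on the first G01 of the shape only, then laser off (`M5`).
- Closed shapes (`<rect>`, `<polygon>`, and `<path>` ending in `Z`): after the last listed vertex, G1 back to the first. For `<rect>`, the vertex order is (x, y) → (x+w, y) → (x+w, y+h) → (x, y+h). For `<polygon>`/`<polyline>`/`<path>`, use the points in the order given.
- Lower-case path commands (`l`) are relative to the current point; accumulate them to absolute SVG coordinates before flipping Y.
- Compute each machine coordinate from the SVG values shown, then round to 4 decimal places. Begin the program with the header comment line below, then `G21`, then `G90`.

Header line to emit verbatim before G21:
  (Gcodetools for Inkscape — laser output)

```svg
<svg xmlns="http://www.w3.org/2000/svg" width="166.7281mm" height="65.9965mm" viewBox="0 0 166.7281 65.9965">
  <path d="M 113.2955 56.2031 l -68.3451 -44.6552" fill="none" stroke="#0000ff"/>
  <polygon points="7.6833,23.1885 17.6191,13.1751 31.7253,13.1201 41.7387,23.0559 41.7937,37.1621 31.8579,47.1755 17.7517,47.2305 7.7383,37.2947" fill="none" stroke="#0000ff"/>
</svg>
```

(Gcodetools for Inkscape — laser output)
G21
G90
G0 X113.2955 Y9.7934
M3 S390
G01 X44.9504 Y54.4486 F2885
M5
G0 X7.6833 Y42.8080
M3 S390
G01 X17.6191 Y52.8214 F2885
G01 X31.7253 Y52.8764
G01 X41.7387 Y42.9406
G01 X41.7937 Y28.8344
G01 X31.8579 Y18.8210
G01 X17.7517 Y18.7660
G01 X7.7383 Y28.7018
G01 X7.6833 Y42.8080
M5

1 u = 1 mm; y_m = 65.9965 − y.

[1] `<path>` line segment, #0000ff→engrave S390 F2885: (113.2955,9.7934) → (44.9504,54.4486)

[2] `<polygon>` regular polygon, #0000ff→engrave S390 F2885: (7.6833,42.8080) → (17.6191,52.8214) → (31.7253,52.8764) → (41.7387,42.9406) → (41.7937,28.8344) → (31.8579,18.8210) → (17.7517,18.7660) → (7.7383,28.7018) → (7.6833,42.8080) (closed)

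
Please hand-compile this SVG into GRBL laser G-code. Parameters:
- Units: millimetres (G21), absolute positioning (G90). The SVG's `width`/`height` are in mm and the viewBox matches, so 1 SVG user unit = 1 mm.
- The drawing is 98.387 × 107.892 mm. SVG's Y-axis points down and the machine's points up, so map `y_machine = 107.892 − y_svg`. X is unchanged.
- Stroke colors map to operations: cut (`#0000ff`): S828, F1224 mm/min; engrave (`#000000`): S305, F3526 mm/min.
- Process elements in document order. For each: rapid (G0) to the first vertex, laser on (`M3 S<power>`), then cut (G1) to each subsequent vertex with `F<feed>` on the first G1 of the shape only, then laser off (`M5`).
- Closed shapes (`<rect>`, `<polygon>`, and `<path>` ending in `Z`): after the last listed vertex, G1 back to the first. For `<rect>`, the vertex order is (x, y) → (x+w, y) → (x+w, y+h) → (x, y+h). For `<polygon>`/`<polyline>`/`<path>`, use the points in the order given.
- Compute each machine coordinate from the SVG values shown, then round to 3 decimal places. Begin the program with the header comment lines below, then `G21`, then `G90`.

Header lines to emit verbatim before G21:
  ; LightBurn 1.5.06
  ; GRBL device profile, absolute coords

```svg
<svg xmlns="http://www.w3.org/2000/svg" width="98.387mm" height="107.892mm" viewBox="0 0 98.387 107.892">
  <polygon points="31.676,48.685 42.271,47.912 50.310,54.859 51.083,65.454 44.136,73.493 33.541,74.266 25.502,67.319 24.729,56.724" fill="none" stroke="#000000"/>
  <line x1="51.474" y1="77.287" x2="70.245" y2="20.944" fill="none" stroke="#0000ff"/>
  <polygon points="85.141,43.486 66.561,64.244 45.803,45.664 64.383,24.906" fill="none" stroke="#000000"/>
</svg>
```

; LightBurn 1.5.06
; GRBL device profile, absolute coords
G21
G90
G0 X31.676 Y59.207
M3 S305
G1 X42.271 Y59.980 F3526
G1 X50.310 Y53.033
G1 X51.083 Y42.438
G1 X44.136 Y34.399
G1 X33.541 Y33.626
G1 X25.502 Y40.573
G1 X24.729 Y51.168
G1 X31.676 Y59.207
M5
G0 X51.474 Y30.605
M3 S828
G1 X70.245 Y86.948 F1224
M5
G0 X85.141 Y64.406
M3 S305
G1 X66.561 Y43.648 F3526
G1 X45.803 Y62.228
G1 X64.383 Y82.986
G1 X85.141 Y64.406
M5

Since the viewBox matches the mm dimensions, user units are millimetres directly. The only transform is the Y-flip y_m = 107.892 − y_svg.

Shape 1 is a regular polygon drawn with `<polygon>`. Its stroke #000000 means engrave at S305, F3526. After flipping Y the toolpath is (31.676,59.207) → (42.271,59.980) → (50.310,53.033) → (51.083,42.438) → (44.136,34.399) → (33.541,33.626) → (25.502,40.573) → (24.729,51.168) → (31.676,59.207), returning to the start.

Shape 2 is a line segment drawn with `<line>`. Its stroke #0000ff means cut at S828, F1224. After flipping Y the toolpath is (51.474,30.605) → (70.245,86.948).

Shape 3 is a regular polygon drawn with `<polygon>`. Its stroke #000000 means engrave at S305, F3526. After flipping Y the toolpath is (85.141,64.406) → (66.561,43.648) → (45.803,62.228) → (64.383,82.986) → (85.141,64.406), returning to the start.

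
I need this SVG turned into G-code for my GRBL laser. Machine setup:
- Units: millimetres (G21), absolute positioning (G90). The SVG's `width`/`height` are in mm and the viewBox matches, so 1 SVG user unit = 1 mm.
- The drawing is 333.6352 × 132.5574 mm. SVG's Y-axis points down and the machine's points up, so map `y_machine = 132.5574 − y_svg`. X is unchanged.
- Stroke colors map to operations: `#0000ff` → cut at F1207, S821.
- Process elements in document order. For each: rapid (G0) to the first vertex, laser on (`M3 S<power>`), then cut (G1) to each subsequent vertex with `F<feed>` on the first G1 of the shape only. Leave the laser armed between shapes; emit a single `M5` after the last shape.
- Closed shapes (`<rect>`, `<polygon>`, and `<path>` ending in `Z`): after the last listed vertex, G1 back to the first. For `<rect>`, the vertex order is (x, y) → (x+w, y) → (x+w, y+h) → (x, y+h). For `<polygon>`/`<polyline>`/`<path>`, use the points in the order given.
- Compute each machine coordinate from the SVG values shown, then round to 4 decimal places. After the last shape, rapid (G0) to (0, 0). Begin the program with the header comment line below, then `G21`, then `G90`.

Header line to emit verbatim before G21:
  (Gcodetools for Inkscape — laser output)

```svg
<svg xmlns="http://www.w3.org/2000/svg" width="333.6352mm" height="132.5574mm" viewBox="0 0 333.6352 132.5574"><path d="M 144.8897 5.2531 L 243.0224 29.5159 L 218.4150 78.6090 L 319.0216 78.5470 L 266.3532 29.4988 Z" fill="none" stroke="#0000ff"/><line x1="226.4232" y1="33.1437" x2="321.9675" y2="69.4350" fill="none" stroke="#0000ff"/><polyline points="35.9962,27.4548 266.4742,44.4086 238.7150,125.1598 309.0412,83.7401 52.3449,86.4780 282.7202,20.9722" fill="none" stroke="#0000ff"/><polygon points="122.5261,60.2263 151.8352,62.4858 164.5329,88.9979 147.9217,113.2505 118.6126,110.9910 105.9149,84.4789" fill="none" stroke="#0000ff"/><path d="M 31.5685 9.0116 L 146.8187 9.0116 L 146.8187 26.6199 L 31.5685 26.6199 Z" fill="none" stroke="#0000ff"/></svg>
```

(Gcodetools for Inkscape — laser output)
G21
G90
G0 X144.8897 Y127.3043
M3 S821
G1 X243.0224 Y103.0415 F1207
G1 X218.4150 Y53.9484
G1 X319.0216 Y54.0104
G1 X266.3532 Y103.0586
G1 X144.8897 Y127.3043
G0 X226.4232 Y99.4137
M3 S821
G1 X321.9675 Y63.1224 F1207
G0 X35.9962 Y105.1026
M3 S821
G1 X266.4742 Y88.1488 F1207
G1 X238.7150 Y7.3976
G1 X309.0412 Y48.8173
G1 X52.3449 Y46.0794
G1 X282.7202 Y111.5852
G0 X122.5261 Y72.3311
M3 S821
G1 X151.8352 Y70.0716 F1207
G1 X164.5329 Y43.5595
G1 X147.9217 Y19.3069
G1 X118.6126 Y21.5664
G1 X105.9149 Y48.0785
G1 X122.5261 Y72.3311
G0 X31.5685 Y123.5458
M3 S821
G1 X146.8187 Y123.5458 F1207
G1 X146.8187 Y105.9375
G1 X31.5685 Y105.9375
G1 X31.5685 Y123.5458
M5
G0 X0.0000 Y0.0000

Since the viewBox matches the mm dimensions, user units are millimetres directly. The only transform is the Y-flip y_m = 132.5574 − y_svg.

Shape 1 is a closed polygon drawn with `<path>`. Its stroke #0000ff means cut at S821, F1207. After flipping Y the toolpath is (144.8897,127.3043) → (243.0224,103.0415) → (218.4150,53.9484) → (319.0216,54.0104) → (266.3532,103.0586) → (144.8897,127.3043), returning to the start.

Shape 2 is a line segment drawn with `<line>`. Its stroke #0000ff means cut at S821, F1207. After flipping Y the toolpath is (226.4232,99.4137) → (321.9675,63.1224).

Shape 3 is a open polyline drawn with `<polyline>`. Its stroke #0000ff means cut at S821, F1207. After flipping Y the toolpath is (35.9962,105.1026) → (266.4742,88.1488) → (238.7150,7.3976) → (309.0412,48.8173) → (52.3449,46.0794) → (282.7202,111.5852).

Shape 4 is a regular polygon drawn with `<polygon>`. Its stroke #0000ff means cut at S821, F1207. After flipping Y the toolpath is (122.5261,72.3311) → (151.8352,70.0716) → (164.5329,43.5595) → (147.9217,19.3069) → (118.6126,21.5664) → (105.9149,48.0785) → (122.5261,72.3311), returning to the start.

Shape 5 is a rectangle drawn with `<path>`. Its stroke #0000ff means cut at S821, F1207. After flipping Y the toolpath is (31.5685,123.5458) → (146.8187,123.5458) → (146.8187,105.9375) → (31.5685,105.9375) → (31.5685,123.5458), returning to the start.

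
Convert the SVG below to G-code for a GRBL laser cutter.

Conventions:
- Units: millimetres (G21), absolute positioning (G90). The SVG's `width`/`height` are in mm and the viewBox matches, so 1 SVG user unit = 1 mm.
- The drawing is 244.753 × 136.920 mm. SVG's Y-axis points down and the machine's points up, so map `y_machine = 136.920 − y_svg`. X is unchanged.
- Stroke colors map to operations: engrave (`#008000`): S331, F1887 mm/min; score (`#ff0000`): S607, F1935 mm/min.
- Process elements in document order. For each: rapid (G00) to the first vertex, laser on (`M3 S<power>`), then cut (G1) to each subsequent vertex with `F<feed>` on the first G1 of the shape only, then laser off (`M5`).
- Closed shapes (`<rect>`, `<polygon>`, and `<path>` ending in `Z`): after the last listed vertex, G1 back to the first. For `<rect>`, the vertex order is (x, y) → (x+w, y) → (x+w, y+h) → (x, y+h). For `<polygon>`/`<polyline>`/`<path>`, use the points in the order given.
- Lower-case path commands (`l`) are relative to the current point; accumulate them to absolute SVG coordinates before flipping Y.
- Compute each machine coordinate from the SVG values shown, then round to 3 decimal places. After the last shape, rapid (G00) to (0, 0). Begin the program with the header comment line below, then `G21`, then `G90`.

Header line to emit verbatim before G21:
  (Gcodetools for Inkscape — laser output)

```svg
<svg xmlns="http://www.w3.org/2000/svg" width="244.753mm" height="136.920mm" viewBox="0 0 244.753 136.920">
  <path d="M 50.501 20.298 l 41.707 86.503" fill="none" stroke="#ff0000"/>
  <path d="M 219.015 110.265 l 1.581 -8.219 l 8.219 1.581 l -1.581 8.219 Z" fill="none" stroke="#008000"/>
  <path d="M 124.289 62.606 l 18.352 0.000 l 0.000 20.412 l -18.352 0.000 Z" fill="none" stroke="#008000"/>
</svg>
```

viewBox `0 0 244.753 136.920` with mm width/height → 1 unit = 1 mm. Flip: y_m = 136.920 − y_svg.

**Shape 1** — `<path>` line segment, stroke `#ff0000` → score (S607, F1935). Machine vertices: (50.501,116.622) → (92.208,30.119). Open path.

**Shape 2** — `<path>` regular polygon, stroke `#008000` → engrave (S331, F1887). Machine vertices: (219.015,26.655) → (220.596,34.874) → (228.815,33.293) → (227.234,25.074) → (219.015,26.655). Closed: final G1 returns to the first vertex.

**Shape 3** — `<path>` rectangle, stroke `#008000` → engrave (S331, F1887). Machine vertices: (124.289,74.314) → (142.641,74.314) → (142.641,53.902) → (124.289,53.902) → (124.289,74.314). Closed: final G1 returns to the first vertex.

(Gcodetools for Inkscape — laser output)
G21
G90
G00 X50.501 Y116.622
M3 S607
G1 X92.208 Y30.119 F1935
M5
G00 X219.015 Y26.655
M3 S331
G1 X220.596 Y34.874 F1887
G1 X228.815 Y33.293
G1 X227.234 Y25.074
G1 X219.015 Y26.655
M5
G00 X124.289 Y74.314
M3 S331
G1 X142.641 Y74.314 F1887
G1 X142.641 Y53.902
G1 X124.289 Y53.902
G1 X124.289 Y74.314
M5
G00 X0.000 Y0.000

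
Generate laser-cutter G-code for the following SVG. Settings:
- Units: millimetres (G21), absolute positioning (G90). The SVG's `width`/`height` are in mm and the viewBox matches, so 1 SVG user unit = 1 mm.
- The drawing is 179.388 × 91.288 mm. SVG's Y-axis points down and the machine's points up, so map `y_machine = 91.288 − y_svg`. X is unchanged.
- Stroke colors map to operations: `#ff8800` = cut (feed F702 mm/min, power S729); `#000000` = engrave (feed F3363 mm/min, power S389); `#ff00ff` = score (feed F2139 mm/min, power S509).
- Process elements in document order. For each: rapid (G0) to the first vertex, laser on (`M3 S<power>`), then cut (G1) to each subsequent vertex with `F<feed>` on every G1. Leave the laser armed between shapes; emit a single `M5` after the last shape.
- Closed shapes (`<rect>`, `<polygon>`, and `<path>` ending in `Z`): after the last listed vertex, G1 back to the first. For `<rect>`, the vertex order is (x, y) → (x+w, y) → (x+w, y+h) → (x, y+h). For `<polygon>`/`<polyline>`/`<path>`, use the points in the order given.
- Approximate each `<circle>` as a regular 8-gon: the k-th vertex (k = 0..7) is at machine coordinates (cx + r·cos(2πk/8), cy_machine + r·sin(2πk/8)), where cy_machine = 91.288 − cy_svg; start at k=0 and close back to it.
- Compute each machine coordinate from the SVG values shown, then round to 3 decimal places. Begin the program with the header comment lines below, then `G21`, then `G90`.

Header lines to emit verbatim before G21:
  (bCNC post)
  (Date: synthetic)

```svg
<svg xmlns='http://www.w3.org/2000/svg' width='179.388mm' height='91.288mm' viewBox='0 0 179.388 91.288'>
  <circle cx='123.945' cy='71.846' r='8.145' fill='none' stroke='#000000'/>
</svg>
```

1 u = 1 mm; y_m = 91.288 − y.

[1] `<circle>` circle, #000000→engrave S389 F3363: (132.090,19.442) → (129.704,25.201) → (123.945,27.587) → (118.186,25.201) → (115.800,19.442) → (118.186,13.683) → (123.945,11.297) → (129.704,13.683) → (132.090,19.442) (closed)

(bCNC post)
(Date: synthetic)
G21
G90
G0 X132.090 Y19.442
M3 S389
G1 X129.704 Y25.201 F3363
G1 X123.945 Y27.587 F3363
G1 X118.186 Y25.201 F3363
G1 X115.800 Y19.442 F3363
G1 X118.186 Y13.683 F3363
G1 X123.945 Y11.297 F3363
G1 X129.704 Y13.683 F3363
G1 X132.090 Y19.442 F3363
M5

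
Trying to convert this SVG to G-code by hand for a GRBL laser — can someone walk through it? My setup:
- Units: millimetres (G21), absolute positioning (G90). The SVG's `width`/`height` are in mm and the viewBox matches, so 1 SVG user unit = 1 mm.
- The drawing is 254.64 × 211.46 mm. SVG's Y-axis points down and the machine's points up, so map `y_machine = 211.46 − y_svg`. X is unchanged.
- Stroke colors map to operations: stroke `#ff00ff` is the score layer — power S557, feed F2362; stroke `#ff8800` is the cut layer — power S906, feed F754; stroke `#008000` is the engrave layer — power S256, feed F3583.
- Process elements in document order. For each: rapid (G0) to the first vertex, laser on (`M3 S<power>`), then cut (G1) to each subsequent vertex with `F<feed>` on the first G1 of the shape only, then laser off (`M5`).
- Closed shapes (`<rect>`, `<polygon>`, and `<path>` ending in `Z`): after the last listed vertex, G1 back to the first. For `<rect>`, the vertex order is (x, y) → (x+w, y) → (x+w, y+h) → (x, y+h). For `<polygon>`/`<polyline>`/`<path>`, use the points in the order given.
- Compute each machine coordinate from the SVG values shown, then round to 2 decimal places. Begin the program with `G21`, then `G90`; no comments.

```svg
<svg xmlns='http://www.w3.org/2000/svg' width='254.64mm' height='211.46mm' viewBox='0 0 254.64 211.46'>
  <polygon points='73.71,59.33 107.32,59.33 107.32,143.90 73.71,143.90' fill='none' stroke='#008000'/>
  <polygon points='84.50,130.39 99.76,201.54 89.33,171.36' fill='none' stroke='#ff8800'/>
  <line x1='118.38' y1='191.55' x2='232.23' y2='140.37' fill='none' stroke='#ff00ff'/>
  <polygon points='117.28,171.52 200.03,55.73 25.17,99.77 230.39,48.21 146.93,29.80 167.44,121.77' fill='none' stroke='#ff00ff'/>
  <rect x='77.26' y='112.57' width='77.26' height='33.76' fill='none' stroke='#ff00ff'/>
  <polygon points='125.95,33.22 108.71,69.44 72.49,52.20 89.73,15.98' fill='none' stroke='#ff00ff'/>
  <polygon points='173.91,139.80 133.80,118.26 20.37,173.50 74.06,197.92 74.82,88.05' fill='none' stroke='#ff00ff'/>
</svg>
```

1 u = 1 mm; y_m = 211.46 − y.

[1] `<polygon>` rectangle, #008000→engrave S256 F3583: (73.71,152.13) → (107.32,152.13) → (107.32,67.56) → (73.71,67.56) → (73.71,152.13) (closed)

[2] `<polygon>` closed polygon, #ff8800→cut S906 F754: (84.50,81.07) → (99.76,9.92) → (89.33,40.10) → (84.50,81.07) (closed)

[3] `<line>` line segment, #ff00ff→score S557 F2362: (118.38,19.91) → (232.23,71.09)

[4] `<polygon>` closed polygon, #ff00ff→score S557 F2362: (117.28,39.94) → (200.03,155.73) → (25.17,111.69) → (230.39,163.25) → (146.93,181.66) → (167.44,89.69) → (117.28,39.94) (closed)

[5] `<rect>` rectangle, #ff00ff→score S557 F2362: (77.26,98.89) → (154.52,98.89) → (154.52,65.13) → (77.26,65.13) → (77.26,98.89) (closed)

[6] `<polygon>` regular polygon, #ff00ff→score S557 F2362: (125.95,178.24) → (108.71,142.02) → (72.49,159.26) → (89.73,195.48) → (125.95,178.24) (closed)

[7] `<polygon>` closed polygon, #ff00ff→score S557 F2362: (173.91,71.66) → (133.80,93.20) → (20.37,37.96) → (74.06,13.54) → (74.82,123.41) → (173.91,71.66) (closed)

G21
G90
G0 X73.71 Y152.13
M3 S256
G1 X107.32 Y152.13 F3583
G1 X107.32 Y67.56
G1 X73.71 Y67.56
G1 X73.71 Y152.13
M5
G0 X84.50 Y81.07
M3 S906
G1 X99.76 Y9.92 F754
G1 X89.33 Y40.10
G1 X84.50 Y81.07
M5
G0 X118.38 Y19.91
M3 S557
G1 X232.23 Y71.09 F2362
M5
G0 X117.28 Y39.94
M3 S557
G1 X200.03 Y155.73 F2362
G1 X25.17 Y111.69
G1 X230.39 Y163.25
G1 X146.93 Y181.66
G1 X167.44 Y89.69
G1 X117.28 Y39.94
M5
G0 X77.26 Y98.89
M3 S557
G1 X154.52 Y98.89 F2362
G1 X154.52 Y65.13
G1 X77.26 Y65.13
G1 X77.26 Y98.89
M5
G0 X125.95 Y178.24
M3 S557
G1 X108.71 Y142.02 F2362
G1 X72.49 Y159.26
G1 X89.73 Y195.48
G1 X125.95 Y178.24
M5
G0 X173.91 Y71.66
M3 S557
G1 X133.80 Y93.20 F2362
G1 X20.37 Y37.96
G1 X74.06 Y13.54
G1 X74.82 Y123.41
G1 X173.91 Y71.66
M5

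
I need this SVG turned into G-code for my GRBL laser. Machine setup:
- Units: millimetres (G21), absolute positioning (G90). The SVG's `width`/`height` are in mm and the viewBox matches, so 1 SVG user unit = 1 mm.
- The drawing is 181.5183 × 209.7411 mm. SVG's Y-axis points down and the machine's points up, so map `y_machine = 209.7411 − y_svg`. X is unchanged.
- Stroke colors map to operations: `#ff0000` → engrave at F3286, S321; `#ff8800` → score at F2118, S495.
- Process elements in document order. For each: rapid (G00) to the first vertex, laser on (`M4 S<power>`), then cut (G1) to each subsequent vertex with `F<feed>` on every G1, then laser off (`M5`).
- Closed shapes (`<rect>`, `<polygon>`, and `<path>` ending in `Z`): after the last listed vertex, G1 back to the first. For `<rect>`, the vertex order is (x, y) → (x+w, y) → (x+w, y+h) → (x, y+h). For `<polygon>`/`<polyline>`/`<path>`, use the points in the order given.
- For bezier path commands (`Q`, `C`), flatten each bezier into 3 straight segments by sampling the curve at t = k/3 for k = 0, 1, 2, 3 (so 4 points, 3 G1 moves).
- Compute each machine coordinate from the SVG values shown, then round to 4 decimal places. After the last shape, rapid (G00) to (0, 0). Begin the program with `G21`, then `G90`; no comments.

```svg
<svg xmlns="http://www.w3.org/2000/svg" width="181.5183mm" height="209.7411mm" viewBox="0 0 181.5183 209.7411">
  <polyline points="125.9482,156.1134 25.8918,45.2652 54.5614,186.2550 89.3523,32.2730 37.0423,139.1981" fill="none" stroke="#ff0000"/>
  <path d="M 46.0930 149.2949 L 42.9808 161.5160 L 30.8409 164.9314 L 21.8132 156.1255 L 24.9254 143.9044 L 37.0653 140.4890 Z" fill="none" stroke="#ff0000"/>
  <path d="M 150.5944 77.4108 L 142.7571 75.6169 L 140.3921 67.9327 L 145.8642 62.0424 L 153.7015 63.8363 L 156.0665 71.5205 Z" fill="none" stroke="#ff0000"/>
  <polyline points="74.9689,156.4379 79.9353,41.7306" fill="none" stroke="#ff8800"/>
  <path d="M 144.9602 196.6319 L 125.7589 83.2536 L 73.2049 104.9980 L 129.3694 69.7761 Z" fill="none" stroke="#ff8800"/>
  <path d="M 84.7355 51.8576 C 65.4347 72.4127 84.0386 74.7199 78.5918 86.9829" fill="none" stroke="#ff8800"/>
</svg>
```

Since the viewBox matches the mm dimensions, user units are millimetres directly. The only transform is the Y-flip y_m = 209.7411 − y_svg.

Shape 1 is a open polyline drawn with `<polyline>`. Its stroke #ff0000 means engrave at S321, F3286. After flipping Y the toolpath is (125.9482,53.6277) → (25.8918,164.4759) → (54.5614,23.4861) → (89.3523,177.4681) → (37.0423,70.5430).

Shape 2 is a regular polygon drawn with `<path>`. Its stroke #ff0000 means engrave at S321, F3286. After flipping Y the toolpath is (46.0930,60.4462) → (42.9808,48.2251) → (30.8409,44.8097) → (21.8132,53.6156) → (24.9254,65.8367) → (37.0653,69.2521) → (46.0930,60.4462), returning to the start.

Shape 3 is a regular polygon drawn with `<path>`. Its stroke #ff0000 means engrave at S321, F3286. After flipping Y the toolpath is (150.5944,132.3303) → (142.7571,134.1242) → (140.3921,141.8084) → (145.8642,147.6987) → (153.7015,145.9048) → (156.0665,138.2206) → (150.5944,132.3303), returning to the start.

Shape 4 is a line segment drawn with `<polyline>`. Its stroke #ff8800 means score at S495, F2118. After flipping Y the toolpath is (74.9689,53.3032) → (79.9353,168.0105).

Shape 5 is a closed polygon drawn with `<path>`. Its stroke #ff8800 means score at S495, F2118. After flipping Y the toolpath is (144.9602,13.1092) → (125.7589,126.4875) → (73.2049,104.7431) → (129.3694,139.9650) → (144.9602,13.1092), returning to the start.

Shape 6 is a cubic bezier drawn with `<path>`. Its stroke #ff8800 means score at S495, F2118. After flipping Y the toolpath is (84.7355,157.8835) → (75.7750,142.3665) → (78.3163,132.7472) → (78.5918,122.7582).

G21
G90
G00 X125.9482 Y53.6277
M4 S321
G1 X25.8918 Y164.4759 F3286
G1 X54.5614 Y23.4861 F3286
G1 X89.3523 Y177.4681 F3286
G1 X37.0423 Y70.5430 F3286
M5
G00 X46.0930 Y60.4462
M4 S321
G1 X42.9808 Y48.2251 F3286
G1 X30.8409 Y44.8097 F3286
G1 X21.8132 Y53.6156 F3286
G1 X24.9254 Y65.8367 F3286
G1 X37.0653 Y69.2521 F3286
G1 X46.0930 Y60.4462 F3286
M5
G00 X150.5944 Y132.3303
M4 S321
G1 X142.7571 Y134.1242 F3286
G1 X140.3921 Y141.8084 F3286
G1 X145.8642 Y147.6987 F3286
G1 X153.7015 Y145.9048 F3286
G1 X156.0665 Y138.2206 F3286
G1 X150.5944 Y132.3303 F3286
M5
G00 X74.9689 Y53.3032
M4 S495
G1 X79.9353 Y168.0105 F2118
M5
G00 X144.9602 Y13.1092
M4 S495
G1 X125.7589 Y126.4875 F2118
G1 X73.2049 Y104.7431 F2118
G1 X129.3694 Y139.9650 F2118
G1 X144.9602 Y13.1092 F2118
M5
G00 X84.7355 Y157.8835
M4 S495
G1 X75.7750 Y142.3665 F2118
G1 X78.3163 Y132.7472 F2118
G1 X78.5918 Y122.7582 F2118
M5
G00 X0.0000 Y0.0000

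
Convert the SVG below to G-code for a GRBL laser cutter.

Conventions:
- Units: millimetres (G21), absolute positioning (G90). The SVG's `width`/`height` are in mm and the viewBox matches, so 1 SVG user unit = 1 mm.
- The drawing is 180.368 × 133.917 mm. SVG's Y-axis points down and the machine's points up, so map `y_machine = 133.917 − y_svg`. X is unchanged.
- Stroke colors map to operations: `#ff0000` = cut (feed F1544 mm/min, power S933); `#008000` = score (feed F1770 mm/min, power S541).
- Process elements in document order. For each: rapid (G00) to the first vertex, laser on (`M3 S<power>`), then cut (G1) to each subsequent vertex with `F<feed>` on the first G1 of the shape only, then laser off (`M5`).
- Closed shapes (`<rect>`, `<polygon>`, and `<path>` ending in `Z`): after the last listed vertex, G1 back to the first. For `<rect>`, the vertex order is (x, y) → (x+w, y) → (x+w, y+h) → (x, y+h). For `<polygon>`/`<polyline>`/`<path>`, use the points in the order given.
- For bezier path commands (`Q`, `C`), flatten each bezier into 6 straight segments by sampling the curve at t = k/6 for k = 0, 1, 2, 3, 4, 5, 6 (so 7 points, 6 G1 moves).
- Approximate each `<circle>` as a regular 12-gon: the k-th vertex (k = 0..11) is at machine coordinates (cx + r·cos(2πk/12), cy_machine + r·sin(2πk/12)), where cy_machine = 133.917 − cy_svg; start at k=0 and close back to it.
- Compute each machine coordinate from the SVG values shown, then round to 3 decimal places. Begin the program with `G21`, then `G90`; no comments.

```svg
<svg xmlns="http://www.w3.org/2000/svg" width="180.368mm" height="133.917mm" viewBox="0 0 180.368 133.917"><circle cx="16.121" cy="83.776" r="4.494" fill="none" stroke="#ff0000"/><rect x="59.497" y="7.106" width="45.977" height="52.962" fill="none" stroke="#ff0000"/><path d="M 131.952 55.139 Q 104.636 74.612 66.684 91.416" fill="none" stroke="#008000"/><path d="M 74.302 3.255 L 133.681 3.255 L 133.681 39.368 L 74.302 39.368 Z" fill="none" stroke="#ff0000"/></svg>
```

1 u = 1 mm; y_m = 133.917 − y.

[1] `<circle>` circle, #ff0000→cut S933 F1544: (20.615,50.141) → (20.013,52.388) → (18.368,54.033) → (16.121,54.635) → (13.874,54.033) → (12.229,52.388) → (11.627,50.141) → (12.229,47.894) → (13.874,46.249) → (16.121,45.647) → (18.368,46.249) → (20.013,47.894) → (20.615,50.141) (closed)

[2] `<rect>` rectangle, #ff0000→cut S933 F1544: (59.497,126.811) → (105.474,126.811) → (105.474,73.849) → (59.497,73.849) → (59.497,126.811) (closed)

[3] `<path>` quadratic bezier, #008000→score S541 F1770: (131.952,78.778) → (122.551,72.361) → (112.560,66.093) → (101.977,59.972) → (90.804,54.000) → (79.039,48.176) → (66.684,42.501)

[4] `<path>` rectangle, #ff0000→cut S933 F1544: (74.302,130.662) → (133.681,130.662) → (133.681,94.549) → (74.302,94.549) → (74.302,130.662) (closed)

G21
G90
G00 X20.615 Y50.141
M3 S933
G1 X20.013 Y52.388 F1544
G1 X18.368 Y54.033
G1 X16.121 Y54.635
G1 X13.874 Y54.033
G1 X12.229 Y52.388
G1 X11.627 Y50.141
G1 X12.229 Y47.894
G1 X13.874 Y46.249
G1 X16.121 Y45.647
G1 X18.368 Y46.249
G1 X20.013 Y47.894
G1 X20.615 Y50.141
M5
G00 X59.497 Y126.811
M3 S933
G1 X105.474 Y126.811 F1544
G1 X105.474 Y73.849
G1 X59.497 Y73.849
G1 X59.497 Y126.811
M5
G00 X131.952 Y78.778
M3 S541
G1 X122.551 Y72.361 F1770
G1 X112.560 Y66.093
G1 X101.977 Y59.972
G1 X90.804 Y54.000
G1 X79.039 Y48.176
G1 X66.684 Y42.501
M5
G00 X74.302 Y130.662
M3 S933
G1 X133.681 Y130.662 F1544
G1 X133.681 Y94.549
G1 X74.302 Y94.549
G1 X74.302 Y130.662
M5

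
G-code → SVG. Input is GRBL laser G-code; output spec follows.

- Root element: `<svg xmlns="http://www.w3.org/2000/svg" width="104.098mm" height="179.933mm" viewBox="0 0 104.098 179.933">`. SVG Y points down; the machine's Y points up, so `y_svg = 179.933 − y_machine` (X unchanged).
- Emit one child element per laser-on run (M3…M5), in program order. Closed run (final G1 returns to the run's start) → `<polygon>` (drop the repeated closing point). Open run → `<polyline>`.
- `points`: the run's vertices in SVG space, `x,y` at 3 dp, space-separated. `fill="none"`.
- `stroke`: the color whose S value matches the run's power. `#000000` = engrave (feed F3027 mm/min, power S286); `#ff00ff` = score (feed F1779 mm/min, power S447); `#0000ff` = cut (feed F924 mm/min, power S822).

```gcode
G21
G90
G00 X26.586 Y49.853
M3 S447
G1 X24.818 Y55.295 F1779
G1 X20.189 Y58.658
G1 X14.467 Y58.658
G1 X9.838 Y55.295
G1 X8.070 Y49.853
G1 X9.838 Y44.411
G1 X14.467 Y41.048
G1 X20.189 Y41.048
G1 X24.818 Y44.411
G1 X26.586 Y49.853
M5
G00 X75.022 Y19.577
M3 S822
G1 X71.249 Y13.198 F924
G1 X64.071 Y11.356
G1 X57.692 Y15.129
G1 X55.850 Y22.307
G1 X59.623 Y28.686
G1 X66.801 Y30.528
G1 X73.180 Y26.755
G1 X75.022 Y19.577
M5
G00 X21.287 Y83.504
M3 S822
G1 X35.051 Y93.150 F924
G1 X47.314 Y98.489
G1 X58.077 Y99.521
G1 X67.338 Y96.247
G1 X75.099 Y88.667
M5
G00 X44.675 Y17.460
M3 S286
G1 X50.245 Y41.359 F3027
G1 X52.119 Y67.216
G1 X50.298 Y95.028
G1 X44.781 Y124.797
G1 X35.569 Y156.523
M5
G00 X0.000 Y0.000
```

<svg xmlns="http://www.w3.org/2000/svg" width="104.098mm" height="179.933mm" viewBox="0 0 104.098 179.933">
  <polygon points="26.586,130.080 24.818,124.638 20.189,121.275 14.467,121.275 9.838,124.638 8.070,130.080 9.838,135.522 14.467,138.885 20.189,138.885 24.818,135.522" fill="none" stroke="#ff00ff"/>
  <polygon points="75.022,160.356 71.249,166.735 64.071,168.577 57.692,164.804 55.850,157.626 59.623,151.247 66.801,149.405 73.180,153.178" fill="none" stroke="#0000ff"/>
  <polyline points="21.287,96.429 35.051,86.783 47.314,81.444 58.077,80.412 67.338,83.686 75.099,91.266" fill="none" stroke="#0000ff"/>
  <polyline points="44.675,162.473 50.245,138.574 52.119,112.717 50.298,84.905 44.781,55.136 35.569,23.410" fill="none" stroke="#000000"/>
</svg>

y_svg = 179.933 − y_m.

[1] S447→`#ff00ff` (score); closed run; points: 26.586,130.080 24.818,124.638 20.189,121.275 14.467,121.275 9.838,124.638 8.070,130.080 9.838,135.522 14.467,138.885 20.189,138.885 24.818,135.522

[2] S822→`#0000ff` (cut); closed run; points: 75.022,160.356 71.249,166.735 64.071,168.577 57.692,164.804 55.850,157.626 59.623,151.247 66.801,149.405 73.180,153.178

[3] S822→`#0000ff` (cut); open run; points: 21.287,96.429 35.051,86.783 47.314,81.444 58.077,80.412 67.338,83.686 75.099,91.266

[4] S286→`#000000` (engrave); open run; points: 44.675,162.473 50.245,138.574 52.119,112.717 50.298,84.905 44.781,55.136 35.569,23.410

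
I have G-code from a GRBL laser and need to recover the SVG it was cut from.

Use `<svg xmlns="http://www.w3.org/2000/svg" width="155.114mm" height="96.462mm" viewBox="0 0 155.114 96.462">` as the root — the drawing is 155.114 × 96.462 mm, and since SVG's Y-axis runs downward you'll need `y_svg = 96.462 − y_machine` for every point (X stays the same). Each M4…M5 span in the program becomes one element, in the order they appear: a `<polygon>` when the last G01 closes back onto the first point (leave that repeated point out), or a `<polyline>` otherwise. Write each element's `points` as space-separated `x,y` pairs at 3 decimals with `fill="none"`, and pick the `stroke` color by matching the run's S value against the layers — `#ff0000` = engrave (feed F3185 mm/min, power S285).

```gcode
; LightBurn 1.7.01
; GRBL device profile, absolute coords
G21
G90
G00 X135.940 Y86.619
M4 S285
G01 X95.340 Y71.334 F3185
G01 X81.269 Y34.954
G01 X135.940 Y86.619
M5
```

Each laser-on run becomes one SVG element. Flip Y back into SVG space with y_svg = 96.462 − y_machine. Every run uses S285, so all elements get stroke `#ff0000` (engrave).

Run 1: The run returns to its start, so emit a `<polygon>` with points (Y-flipped): 135.940,9.843 95.340,25.128 81.269,61.508.

<svg xmlns="http://www.w3.org/2000/svg" width="155.114mm" height="96.462mm" viewBox="0 0 155.114 96.462">
  <polygon points="135.940,9.843 95.340,25.128 81.269,61.508" fill="none" stroke="#ff0000"/>
</svg>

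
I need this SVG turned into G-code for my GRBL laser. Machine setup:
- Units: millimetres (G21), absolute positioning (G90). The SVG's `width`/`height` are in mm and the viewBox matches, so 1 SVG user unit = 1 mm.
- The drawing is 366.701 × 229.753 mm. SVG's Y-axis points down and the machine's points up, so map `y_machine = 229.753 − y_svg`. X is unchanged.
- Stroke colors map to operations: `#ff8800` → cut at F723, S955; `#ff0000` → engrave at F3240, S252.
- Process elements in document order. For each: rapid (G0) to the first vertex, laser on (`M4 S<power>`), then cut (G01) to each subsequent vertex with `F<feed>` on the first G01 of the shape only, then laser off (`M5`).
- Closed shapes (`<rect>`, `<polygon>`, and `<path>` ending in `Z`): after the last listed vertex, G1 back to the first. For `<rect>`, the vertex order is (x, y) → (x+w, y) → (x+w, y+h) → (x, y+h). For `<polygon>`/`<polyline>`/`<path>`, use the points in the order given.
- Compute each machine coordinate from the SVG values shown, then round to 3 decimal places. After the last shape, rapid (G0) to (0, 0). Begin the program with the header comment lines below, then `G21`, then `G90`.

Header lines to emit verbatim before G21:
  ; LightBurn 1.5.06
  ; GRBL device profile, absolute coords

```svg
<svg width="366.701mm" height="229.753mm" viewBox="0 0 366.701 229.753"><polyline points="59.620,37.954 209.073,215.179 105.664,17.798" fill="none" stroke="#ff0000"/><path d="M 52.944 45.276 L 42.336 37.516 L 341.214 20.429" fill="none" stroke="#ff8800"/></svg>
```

Since the viewBox matches the mm dimensions, user units are millimetres directly. The only transform is the Y-flip y_m = 229.753 − y_svg.

Shape 1 is a open polyline drawn with `<polyline>`. Its stroke #ff0000 means engrave at S252, F3240. After flipping Y the toolpath is (59.620,191.799) → (209.073,14.574) → (105.664,211.955).

Shape 2 is a open polyline drawn with `<path>`. Its stroke #ff8800 means cut at S955, F723. After flipping Y the toolpath is (52.944,184.477) → (42.336,192.237) → (341.214,209.324).

; LightBurn 1.5.06
; GRBL device profile, absolute coords
G21
G90
G0 X59.620 Y191.799
M4 S252
G01 X209.073 Y14.574 F3240
G01 X105.664 Y211.955
M5
G0 X52.944 Y184.477
M4 S955
G01 X42.336 Y192.237 F723
G01 X341.214 Y209.324
M5
G0 X0.000 Y0.000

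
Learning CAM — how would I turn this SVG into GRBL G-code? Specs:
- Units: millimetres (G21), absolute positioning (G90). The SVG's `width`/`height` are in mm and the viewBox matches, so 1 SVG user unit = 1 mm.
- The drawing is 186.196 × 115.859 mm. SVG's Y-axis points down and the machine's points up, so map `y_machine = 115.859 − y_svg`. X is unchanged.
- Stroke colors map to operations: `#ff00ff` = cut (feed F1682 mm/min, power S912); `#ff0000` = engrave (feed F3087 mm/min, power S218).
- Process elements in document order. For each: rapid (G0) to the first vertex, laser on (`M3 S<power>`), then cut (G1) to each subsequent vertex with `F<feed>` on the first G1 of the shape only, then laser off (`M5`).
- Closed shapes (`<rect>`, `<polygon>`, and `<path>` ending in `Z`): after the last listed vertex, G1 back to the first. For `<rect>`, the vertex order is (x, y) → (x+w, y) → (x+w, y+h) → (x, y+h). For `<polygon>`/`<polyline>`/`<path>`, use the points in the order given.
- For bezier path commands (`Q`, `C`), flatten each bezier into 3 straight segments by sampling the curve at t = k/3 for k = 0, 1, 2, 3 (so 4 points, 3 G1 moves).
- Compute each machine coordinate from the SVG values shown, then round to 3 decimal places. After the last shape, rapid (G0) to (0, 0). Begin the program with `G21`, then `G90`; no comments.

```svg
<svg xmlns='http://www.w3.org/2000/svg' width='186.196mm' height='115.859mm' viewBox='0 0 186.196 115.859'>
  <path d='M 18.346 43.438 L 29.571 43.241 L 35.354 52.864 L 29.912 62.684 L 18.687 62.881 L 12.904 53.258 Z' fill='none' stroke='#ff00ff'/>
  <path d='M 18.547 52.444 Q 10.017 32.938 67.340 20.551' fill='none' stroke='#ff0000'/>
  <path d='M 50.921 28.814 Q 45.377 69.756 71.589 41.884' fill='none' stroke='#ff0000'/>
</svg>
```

Since the viewBox matches the mm dimensions, user units are millimetres directly. The only transform is the Y-flip y_m = 115.859 − y_svg.

Shape 1 is a regular polygon drawn with `<path>`. Its stroke #ff00ff means cut at S912, F1682. After flipping Y the toolpath is (18.346,72.421) → (29.571,72.618) → (35.354,62.995) → (29.912,53.175) → (18.687,52.978) → (12.904,62.601) → (18.346,72.421), returning to the start.

Shape 2 is a quadratic bezier drawn with `<path>`. Its stroke #ff0000 means engrave at S218, F3087. After flipping Y the toolpath is (18.547,63.415) → (20.177,75.628) → (36.442,86.259) → (67.340,95.308).

Shape 3 is a quadratic bezier drawn with `<path>`. Its stroke #ff0000 means engrave at S218, F3087. After flipping Y the toolpath is (50.921,87.045) → (50.753,67.396) → (57.643,63.040) → (71.589,73.975).

G21
G90
G0 X18.346 Y72.421
M3 S912
G1 X29.571 Y72.618 F1682
G1 X35.354 Y62.995
G1 X29.912 Y53.175
G1 X18.687 Y52.978
G1 X12.904 Y62.601
G1 X18.346 Y72.421
M5
G0 X18.547 Y63.415
M3 S218
G1 X20.177 Y75.628 F3087
G1 X36.442 Y86.259
G1 X67.340 Y95.308
M5
G0 X50.921 Y87.045
M3 S218
G1 X50.753 Y67.396 F3087
G1 X57.643 Y63.040
G1 X71.589 Y73.975
M5
G0 X0.000 Y0.000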